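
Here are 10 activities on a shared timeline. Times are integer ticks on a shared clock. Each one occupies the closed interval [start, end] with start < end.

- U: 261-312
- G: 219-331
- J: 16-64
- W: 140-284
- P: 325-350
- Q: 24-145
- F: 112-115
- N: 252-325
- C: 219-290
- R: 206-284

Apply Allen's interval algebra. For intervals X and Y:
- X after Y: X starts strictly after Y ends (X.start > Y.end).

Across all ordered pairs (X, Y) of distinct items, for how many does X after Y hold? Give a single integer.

25

Checking all 90 ordered pairs for relation 'after'; matching pairs in alphabetical order:
(C, F): C after F ✓
(C, J): C after J ✓
(C, Q): C after Q ✓
(F, J): F after J ✓
(G, F): G after F ✓
(G, J): G after J ✓
(G, Q): G after Q ✓
(N, F): N after F ✓
(N, J): N after J ✓
(N, Q): N after Q ✓
(P, C): P after C ✓
(P, F): P after F ✓
(P, J): P after J ✓
(P, Q): P after Q ✓
(P, R): P after R ✓
(P, U): P after U ✓
(P, W): P after W ✓
(R, F): R after F ✓
(R, J): R after J ✓
(R, Q): R after Q ✓
(U, F): U after F ✓
(U, J): U after J ✓
(U, Q): U after Q ✓
(W, F): W after F ✓
... plus 1 further pairs not listed.
Count: 25.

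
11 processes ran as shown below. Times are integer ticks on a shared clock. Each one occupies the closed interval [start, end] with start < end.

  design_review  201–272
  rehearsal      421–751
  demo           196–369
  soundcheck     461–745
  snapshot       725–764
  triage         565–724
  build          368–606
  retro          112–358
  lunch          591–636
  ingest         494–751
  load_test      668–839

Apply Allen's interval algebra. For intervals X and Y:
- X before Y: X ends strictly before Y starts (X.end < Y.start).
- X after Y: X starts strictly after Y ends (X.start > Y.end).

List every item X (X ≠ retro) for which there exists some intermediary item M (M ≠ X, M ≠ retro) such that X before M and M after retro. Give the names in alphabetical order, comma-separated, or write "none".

build, demo, design_review, lunch, triage

Target retro = [112, 358].
Intermediaries M with M after retro: build, ingest, load_test, lunch, rehearsal, snapshot, soundcheck, triage.
Via build — items with X before build: design_review.
Via ingest — items with X before ingest: demo, design_review.
Via load_test — items with X before load_test: build, demo, design_review, lunch.
Via lunch — items with X before lunch: demo, design_review.
Via rehearsal — items with X before rehearsal: demo, design_review.
Via snapshot — items with X before snapshot: build, demo, design_review, lunch, triage.
Via soundcheck — items with X before soundcheck: demo, design_review.
Via triage — items with X before triage: demo, design_review.
Union: build, demo, design_review, lunch, triage.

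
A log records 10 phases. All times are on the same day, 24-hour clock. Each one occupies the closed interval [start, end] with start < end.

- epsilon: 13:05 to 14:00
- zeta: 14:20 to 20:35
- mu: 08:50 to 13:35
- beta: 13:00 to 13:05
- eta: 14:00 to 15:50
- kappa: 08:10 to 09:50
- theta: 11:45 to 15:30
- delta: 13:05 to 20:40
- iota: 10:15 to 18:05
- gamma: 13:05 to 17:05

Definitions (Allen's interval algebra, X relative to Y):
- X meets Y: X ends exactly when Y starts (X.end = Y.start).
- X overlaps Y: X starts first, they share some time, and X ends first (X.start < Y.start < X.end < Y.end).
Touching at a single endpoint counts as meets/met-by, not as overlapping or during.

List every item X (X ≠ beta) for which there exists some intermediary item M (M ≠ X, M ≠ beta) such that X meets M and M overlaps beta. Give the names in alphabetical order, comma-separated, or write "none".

Target beta = [13:00, 13:05].
Intermediaries M with M overlaps beta: none.
Union: none.

none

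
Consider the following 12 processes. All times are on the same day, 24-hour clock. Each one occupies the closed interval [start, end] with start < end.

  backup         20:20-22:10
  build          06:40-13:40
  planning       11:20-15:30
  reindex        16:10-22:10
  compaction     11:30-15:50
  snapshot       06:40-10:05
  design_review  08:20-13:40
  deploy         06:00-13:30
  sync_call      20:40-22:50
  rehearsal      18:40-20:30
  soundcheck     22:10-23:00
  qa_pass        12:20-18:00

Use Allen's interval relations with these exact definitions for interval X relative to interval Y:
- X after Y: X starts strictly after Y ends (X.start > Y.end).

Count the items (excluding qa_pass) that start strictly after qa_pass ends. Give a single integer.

Target qa_pass = [12:20, 18:00].
backup [20:20, 22:10] → after → counts.
build [06:40, 13:40] → overlaps → no.
compaction [11:30, 15:50] → overlaps → no.
deploy [06:00, 13:30] → overlaps → no.
design_review [08:20, 13:40] → overlaps → no.
planning [11:20, 15:30] → overlaps → no.
rehearsal [18:40, 20:30] → after → counts.
reindex [16:10, 22:10] → overlapped-by → no.
snapshot [06:40, 10:05] → before → no.
soundcheck [22:10, 23:00] → after → counts.
sync_call [20:40, 22:50] → after → counts.
Total: 4.

4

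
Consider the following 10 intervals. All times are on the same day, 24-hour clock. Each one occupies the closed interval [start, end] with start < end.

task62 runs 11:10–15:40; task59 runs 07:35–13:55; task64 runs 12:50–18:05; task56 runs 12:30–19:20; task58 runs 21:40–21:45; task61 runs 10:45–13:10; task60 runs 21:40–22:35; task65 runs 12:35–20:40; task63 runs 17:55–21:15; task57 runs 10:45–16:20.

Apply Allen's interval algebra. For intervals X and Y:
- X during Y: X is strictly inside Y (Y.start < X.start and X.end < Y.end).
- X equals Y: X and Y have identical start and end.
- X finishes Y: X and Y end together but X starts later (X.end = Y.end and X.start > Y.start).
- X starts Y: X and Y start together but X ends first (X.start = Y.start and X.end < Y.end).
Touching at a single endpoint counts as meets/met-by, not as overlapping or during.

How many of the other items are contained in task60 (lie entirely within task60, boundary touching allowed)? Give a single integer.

Target task60 = [21:40, 22:35].
task56 [12:30, 19:20] → before → no.
task57 [10:45, 16:20] → before → no.
task58 [21:40, 21:45] → starts → counts.
task59 [07:35, 13:55] → before → no.
task61 [10:45, 13:10] → before → no.
task62 [11:10, 15:40] → before → no.
task63 [17:55, 21:15] → before → no.
task64 [12:50, 18:05] → before → no.
task65 [12:35, 20:40] → before → no.
Total: 1.

1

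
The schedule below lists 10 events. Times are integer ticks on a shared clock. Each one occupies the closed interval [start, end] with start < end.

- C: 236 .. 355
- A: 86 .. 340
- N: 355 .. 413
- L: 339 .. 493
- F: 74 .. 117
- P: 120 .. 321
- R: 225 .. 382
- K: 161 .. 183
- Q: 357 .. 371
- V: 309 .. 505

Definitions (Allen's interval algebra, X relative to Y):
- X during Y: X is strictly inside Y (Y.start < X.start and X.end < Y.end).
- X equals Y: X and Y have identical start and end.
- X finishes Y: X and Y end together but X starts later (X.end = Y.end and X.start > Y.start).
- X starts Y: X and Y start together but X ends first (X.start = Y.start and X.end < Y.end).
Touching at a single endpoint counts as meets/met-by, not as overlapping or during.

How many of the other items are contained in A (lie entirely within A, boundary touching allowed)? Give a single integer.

Target A = [86, 340].
C [236, 355] → overlapped-by → no.
F [74, 117] → overlaps → no.
K [161, 183] → during → counts.
L [339, 493] → overlapped-by → no.
N [355, 413] → after → no.
P [120, 321] → during → counts.
Q [357, 371] → after → no.
R [225, 382] → overlapped-by → no.
V [309, 505] → overlapped-by → no.
Total: 2.

2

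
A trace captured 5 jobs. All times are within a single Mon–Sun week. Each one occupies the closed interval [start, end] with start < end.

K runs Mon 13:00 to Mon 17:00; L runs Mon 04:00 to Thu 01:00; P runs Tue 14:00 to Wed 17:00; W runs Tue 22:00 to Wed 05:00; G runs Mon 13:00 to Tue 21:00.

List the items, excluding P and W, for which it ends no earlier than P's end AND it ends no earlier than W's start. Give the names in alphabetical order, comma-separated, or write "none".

L

Conditions: its end is no earlier than P's end (X.end >= Wed 17:00) AND its end is no earlier than W's start (X.end >= Tue 22:00).
G: end Tue 21:00 >= Wed 17:00? ✗; end Tue 21:00 >= Tue 22:00? ✗ → no.
K: end Mon 17:00 >= Wed 17:00? ✗; end Mon 17:00 >= Tue 22:00? ✗ → no.
L: end Thu 01:00 >= Wed 17:00? ✓; end Thu 01:00 >= Tue 22:00? ✓ → yes.
Result: L.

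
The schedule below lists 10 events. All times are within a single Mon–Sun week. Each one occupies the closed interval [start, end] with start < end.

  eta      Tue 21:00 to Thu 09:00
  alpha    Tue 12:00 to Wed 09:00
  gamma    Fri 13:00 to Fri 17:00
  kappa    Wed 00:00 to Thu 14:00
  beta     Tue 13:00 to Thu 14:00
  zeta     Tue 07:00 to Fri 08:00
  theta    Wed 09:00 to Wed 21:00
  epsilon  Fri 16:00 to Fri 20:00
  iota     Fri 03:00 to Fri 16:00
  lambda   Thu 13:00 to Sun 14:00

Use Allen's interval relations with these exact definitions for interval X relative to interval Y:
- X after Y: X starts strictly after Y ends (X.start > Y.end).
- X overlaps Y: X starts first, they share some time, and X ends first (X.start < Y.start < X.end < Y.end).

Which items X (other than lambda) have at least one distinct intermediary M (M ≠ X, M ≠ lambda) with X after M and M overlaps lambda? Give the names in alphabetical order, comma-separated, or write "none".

epsilon, gamma, iota

Target lambda = [Thu 13:00, Sun 14:00].
Intermediaries M with M overlaps lambda: beta, kappa, zeta.
Via beta — items with X after beta: epsilon, gamma, iota.
Via kappa — items with X after kappa: epsilon, gamma, iota.
Via zeta — items with X after zeta: epsilon, gamma.
Union: epsilon, gamma, iota.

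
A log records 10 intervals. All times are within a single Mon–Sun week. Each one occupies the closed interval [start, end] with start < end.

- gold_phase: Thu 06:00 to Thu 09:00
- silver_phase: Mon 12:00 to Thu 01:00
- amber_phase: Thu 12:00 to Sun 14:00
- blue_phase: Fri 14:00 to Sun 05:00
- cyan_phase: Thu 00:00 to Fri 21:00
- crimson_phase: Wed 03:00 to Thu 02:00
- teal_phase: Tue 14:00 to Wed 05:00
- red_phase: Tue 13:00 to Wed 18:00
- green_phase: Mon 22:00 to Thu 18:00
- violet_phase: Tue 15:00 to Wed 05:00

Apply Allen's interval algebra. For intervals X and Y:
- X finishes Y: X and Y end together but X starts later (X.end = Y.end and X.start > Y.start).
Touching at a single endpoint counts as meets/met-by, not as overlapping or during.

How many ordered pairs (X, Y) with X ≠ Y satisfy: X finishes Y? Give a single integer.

1

Checking all 90 ordered pairs for relation 'finishes'; matching pairs in alphabetical order:
(violet_phase, teal_phase): violet_phase finishes teal_phase ✓
Count: 1.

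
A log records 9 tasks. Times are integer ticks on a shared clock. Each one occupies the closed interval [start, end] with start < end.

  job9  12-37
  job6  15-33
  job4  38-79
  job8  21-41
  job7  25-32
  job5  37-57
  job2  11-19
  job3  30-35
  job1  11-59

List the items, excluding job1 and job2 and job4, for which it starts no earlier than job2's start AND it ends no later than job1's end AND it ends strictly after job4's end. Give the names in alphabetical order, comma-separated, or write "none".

Conditions: its start is no earlier than job2's start (X.start >= 11) AND its end is no later than job1's end (X.end <= 59) AND its end is strictly after job4's end (X.end > 79).
job3: start 30 >= 11? ✓; end 35 <= 59? ✓; end 35 > 79? ✗ → no.
job5: start 37 >= 11? ✓; end 57 <= 59? ✓; end 57 > 79? ✗ → no.
job6: start 15 >= 11? ✓; end 33 <= 59? ✓; end 33 > 79? ✗ → no.
job7: start 25 >= 11? ✓; end 32 <= 59? ✓; end 32 > 79? ✗ → no.
job8: start 21 >= 11? ✓; end 41 <= 59? ✓; end 41 > 79? ✗ → no.
job9: start 12 >= 11? ✓; end 37 <= 59? ✓; end 37 > 79? ✗ → no.
Result: none.

none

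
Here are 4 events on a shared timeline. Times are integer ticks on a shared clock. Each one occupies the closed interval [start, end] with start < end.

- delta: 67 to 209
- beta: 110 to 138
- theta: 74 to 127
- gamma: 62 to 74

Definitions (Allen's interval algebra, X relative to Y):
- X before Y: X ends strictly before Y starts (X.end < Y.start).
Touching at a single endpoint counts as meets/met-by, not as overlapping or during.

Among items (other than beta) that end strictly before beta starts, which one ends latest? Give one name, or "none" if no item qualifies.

Target beta = [110, 138].
delta [67, 209] → contains → excluded.
gamma [62, 74] → before → candidate.
theta [74, 127] → overlaps → excluded.
Among candidates, latest end is 74 → gamma.

gamma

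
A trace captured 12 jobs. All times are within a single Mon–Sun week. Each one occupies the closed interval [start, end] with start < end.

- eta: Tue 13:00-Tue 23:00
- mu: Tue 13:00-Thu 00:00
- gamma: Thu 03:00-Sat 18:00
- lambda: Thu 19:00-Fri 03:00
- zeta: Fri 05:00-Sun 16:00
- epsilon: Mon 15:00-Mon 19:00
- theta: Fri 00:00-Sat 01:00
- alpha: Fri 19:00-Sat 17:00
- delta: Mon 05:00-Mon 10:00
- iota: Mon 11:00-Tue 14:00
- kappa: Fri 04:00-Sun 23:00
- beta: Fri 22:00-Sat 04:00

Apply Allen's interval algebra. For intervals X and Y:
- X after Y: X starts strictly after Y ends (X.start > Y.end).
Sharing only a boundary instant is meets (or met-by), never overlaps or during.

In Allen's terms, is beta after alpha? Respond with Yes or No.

No

beta = [Fri 22:00, Sat 04:00], alpha = [Fri 19:00, Sat 17:00].
Actual relation of beta to alpha: during.
Asked whether 'after' holds → No.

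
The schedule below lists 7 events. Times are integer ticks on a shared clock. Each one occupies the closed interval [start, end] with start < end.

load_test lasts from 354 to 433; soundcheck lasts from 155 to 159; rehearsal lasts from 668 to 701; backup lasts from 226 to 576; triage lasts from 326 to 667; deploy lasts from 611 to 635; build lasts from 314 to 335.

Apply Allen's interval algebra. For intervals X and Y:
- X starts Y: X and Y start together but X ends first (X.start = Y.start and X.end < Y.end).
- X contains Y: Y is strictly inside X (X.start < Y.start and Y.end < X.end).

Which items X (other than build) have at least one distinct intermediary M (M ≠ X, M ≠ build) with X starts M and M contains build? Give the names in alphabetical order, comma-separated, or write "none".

Target build = [314, 335].
Intermediaries M with M contains build: backup.
Via backup — items with X starts backup: none.
Union: none.

none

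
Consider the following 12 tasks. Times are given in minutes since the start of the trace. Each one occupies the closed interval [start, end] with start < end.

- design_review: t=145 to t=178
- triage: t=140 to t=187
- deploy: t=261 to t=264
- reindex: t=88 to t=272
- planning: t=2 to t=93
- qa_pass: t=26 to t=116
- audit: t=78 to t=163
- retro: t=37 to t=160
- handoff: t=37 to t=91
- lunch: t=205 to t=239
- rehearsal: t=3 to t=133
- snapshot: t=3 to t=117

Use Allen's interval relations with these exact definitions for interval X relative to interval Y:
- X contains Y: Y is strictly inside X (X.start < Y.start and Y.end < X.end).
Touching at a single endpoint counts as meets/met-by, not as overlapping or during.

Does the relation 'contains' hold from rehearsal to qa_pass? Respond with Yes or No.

rehearsal = [t=3, t=133], qa_pass = [t=26, t=116].
Actual relation of rehearsal to qa_pass: contains.
Asked whether 'contains' holds → Yes.

Yes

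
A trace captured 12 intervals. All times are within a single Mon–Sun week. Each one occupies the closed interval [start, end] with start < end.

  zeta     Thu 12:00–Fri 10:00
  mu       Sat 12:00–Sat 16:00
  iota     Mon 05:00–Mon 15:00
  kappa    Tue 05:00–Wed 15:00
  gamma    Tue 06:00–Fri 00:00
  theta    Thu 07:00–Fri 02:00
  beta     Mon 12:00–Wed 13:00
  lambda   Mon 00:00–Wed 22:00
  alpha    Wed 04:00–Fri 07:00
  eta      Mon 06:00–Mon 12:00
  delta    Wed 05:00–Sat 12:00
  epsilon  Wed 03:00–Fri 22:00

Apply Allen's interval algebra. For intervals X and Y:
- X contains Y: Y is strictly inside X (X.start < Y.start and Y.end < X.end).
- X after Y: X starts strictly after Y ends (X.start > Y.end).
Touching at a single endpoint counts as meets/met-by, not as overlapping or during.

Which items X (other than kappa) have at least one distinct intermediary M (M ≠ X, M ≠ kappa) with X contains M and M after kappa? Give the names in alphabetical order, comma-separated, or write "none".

Target kappa = [Tue 05:00, Wed 15:00].
Intermediaries M with M after kappa: mu, theta, zeta.
Via mu — items with X contains mu: none.
Via theta — items with X contains theta: alpha, delta, epsilon.
Via zeta — items with X contains zeta: delta, epsilon.
Union: alpha, delta, epsilon.

alpha, delta, epsilon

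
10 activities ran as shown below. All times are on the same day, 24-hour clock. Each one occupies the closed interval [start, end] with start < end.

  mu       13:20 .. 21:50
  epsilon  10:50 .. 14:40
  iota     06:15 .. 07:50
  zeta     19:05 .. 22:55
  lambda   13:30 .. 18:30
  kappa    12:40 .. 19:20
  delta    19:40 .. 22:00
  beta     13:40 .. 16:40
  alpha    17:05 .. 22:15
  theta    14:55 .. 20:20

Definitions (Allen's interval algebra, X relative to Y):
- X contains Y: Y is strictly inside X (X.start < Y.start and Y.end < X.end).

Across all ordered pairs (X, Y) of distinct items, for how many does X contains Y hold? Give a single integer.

8

Checking all 90 ordered pairs for relation 'contains'; matching pairs in alphabetical order:
(alpha, delta): alpha contains delta ✓
(kappa, beta): kappa contains beta ✓
(kappa, lambda): kappa contains lambda ✓
(lambda, beta): lambda contains beta ✓
(mu, beta): mu contains beta ✓
(mu, lambda): mu contains lambda ✓
(mu, theta): mu contains theta ✓
(zeta, delta): zeta contains delta ✓
Count: 8.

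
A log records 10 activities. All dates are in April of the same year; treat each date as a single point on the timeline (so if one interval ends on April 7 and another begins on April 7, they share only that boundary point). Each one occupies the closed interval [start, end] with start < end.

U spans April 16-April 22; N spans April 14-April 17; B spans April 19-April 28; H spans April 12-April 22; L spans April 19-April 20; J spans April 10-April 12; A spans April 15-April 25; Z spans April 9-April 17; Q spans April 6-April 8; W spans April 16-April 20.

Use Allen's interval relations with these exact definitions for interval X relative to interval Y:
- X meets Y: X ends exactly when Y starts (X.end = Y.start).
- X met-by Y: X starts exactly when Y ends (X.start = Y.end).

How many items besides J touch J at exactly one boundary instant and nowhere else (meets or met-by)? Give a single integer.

Target J = [April 10, April 12].
A [April 15, April 25] → after → no.
B [April 19, April 28] → after → no.
H [April 12, April 22] → met-by → counts.
L [April 19, April 20] → after → no.
N [April 14, April 17] → after → no.
Q [April 6, April 8] → before → no.
U [April 16, April 22] → after → no.
W [April 16, April 20] → after → no.
Z [April 9, April 17] → contains → no.
Total: 1.

1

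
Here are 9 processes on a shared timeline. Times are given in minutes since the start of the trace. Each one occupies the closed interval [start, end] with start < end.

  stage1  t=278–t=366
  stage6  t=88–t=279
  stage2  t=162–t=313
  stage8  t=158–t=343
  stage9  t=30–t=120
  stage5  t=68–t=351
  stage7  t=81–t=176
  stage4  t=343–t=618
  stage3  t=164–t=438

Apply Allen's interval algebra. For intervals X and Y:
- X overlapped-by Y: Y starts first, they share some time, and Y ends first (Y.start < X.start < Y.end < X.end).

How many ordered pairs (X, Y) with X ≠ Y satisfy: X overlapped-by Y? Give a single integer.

Checking all 72 ordered pairs for relation 'overlapped-by'; matching pairs in alphabetical order:
(stage1, stage2): stage1 overlapped-by stage2 ✓
(stage1, stage5): stage1 overlapped-by stage5 ✓
(stage1, stage6): stage1 overlapped-by stage6 ✓
(stage1, stage8): stage1 overlapped-by stage8 ✓
(stage2, stage6): stage2 overlapped-by stage6 ✓
(stage2, stage7): stage2 overlapped-by stage7 ✓
(stage3, stage2): stage3 overlapped-by stage2 ✓
(stage3, stage5): stage3 overlapped-by stage5 ✓
(stage3, stage6): stage3 overlapped-by stage6 ✓
(stage3, stage7): stage3 overlapped-by stage7 ✓
(stage3, stage8): stage3 overlapped-by stage8 ✓
(stage4, stage1): stage4 overlapped-by stage1 ✓
(stage4, stage3): stage4 overlapped-by stage3 ✓
(stage4, stage5): stage4 overlapped-by stage5 ✓
(stage5, stage9): stage5 overlapped-by stage9 ✓
(stage6, stage7): stage6 overlapped-by stage7 ✓
(stage6, stage9): stage6 overlapped-by stage9 ✓
(stage7, stage9): stage7 overlapped-by stage9 ✓
(stage8, stage6): stage8 overlapped-by stage6 ✓
(stage8, stage7): stage8 overlapped-by stage7 ✓
Count: 20.

20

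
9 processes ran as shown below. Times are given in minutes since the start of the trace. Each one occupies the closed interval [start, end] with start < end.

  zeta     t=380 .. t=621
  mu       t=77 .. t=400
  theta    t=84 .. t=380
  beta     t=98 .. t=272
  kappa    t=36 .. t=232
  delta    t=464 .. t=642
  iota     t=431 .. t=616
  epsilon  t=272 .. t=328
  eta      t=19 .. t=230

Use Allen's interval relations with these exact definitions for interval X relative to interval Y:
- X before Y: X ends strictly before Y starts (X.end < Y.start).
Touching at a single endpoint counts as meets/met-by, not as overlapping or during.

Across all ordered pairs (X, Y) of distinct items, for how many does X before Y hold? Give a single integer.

18

Checking all 72 ordered pairs for relation 'before'; matching pairs in alphabetical order:
(beta, delta): beta before delta ✓
(beta, iota): beta before iota ✓
(beta, zeta): beta before zeta ✓
(epsilon, delta): epsilon before delta ✓
(epsilon, iota): epsilon before iota ✓
(epsilon, zeta): epsilon before zeta ✓
(eta, delta): eta before delta ✓
(eta, epsilon): eta before epsilon ✓
(eta, iota): eta before iota ✓
(eta, zeta): eta before zeta ✓
(kappa, delta): kappa before delta ✓
(kappa, epsilon): kappa before epsilon ✓
(kappa, iota): kappa before iota ✓
(kappa, zeta): kappa before zeta ✓
(mu, delta): mu before delta ✓
(mu, iota): mu before iota ✓
(theta, delta): theta before delta ✓
(theta, iota): theta before iota ✓
Count: 18.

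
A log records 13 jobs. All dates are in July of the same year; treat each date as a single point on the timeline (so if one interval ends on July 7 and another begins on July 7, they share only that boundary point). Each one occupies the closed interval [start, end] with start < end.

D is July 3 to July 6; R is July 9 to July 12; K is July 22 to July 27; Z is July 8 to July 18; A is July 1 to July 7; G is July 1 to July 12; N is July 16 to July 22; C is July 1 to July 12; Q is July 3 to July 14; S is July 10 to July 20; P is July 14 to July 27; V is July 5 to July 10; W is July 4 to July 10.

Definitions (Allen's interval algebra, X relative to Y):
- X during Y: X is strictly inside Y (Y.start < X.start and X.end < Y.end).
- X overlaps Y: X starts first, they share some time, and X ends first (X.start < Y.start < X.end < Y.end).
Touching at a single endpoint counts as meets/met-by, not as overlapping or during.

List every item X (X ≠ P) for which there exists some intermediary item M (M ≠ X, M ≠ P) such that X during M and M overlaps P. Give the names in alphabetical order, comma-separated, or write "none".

Target P = [July 14, July 27].
Intermediaries M with M overlaps P: S, Z.
Via S — items with X during S: none.
Via Z — items with X during Z: R.
Union: R.

R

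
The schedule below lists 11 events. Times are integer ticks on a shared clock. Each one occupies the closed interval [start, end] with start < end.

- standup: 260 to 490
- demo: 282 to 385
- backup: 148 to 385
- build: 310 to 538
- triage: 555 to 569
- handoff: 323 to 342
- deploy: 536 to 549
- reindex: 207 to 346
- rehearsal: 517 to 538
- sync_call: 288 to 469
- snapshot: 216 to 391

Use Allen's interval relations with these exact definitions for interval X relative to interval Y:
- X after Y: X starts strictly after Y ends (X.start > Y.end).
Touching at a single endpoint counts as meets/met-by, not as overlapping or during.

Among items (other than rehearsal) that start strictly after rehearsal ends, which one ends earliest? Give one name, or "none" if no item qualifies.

triage

Target rehearsal = [517, 538].
backup [148, 385] → before → excluded.
build [310, 538] → finished-by → excluded.
demo [282, 385] → before → excluded.
deploy [536, 549] → overlapped-by → excluded.
handoff [323, 342] → before → excluded.
reindex [207, 346] → before → excluded.
snapshot [216, 391] → before → excluded.
standup [260, 490] → before → excluded.
sync_call [288, 469] → before → excluded.
triage [555, 569] → after → candidate.
Among candidates, earliest end is 569 → triage.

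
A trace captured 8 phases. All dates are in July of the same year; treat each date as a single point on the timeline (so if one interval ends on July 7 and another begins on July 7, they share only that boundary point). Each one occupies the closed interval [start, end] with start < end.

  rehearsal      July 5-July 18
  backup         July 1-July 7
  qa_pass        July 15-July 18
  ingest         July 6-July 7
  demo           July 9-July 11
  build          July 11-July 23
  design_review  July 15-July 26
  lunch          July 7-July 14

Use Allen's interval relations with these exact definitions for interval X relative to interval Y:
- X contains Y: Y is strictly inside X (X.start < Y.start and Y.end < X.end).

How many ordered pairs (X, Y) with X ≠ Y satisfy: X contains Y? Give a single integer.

Checking all 56 ordered pairs for relation 'contains'; matching pairs in alphabetical order:
(build, qa_pass): build contains qa_pass ✓
(lunch, demo): lunch contains demo ✓
(rehearsal, demo): rehearsal contains demo ✓
(rehearsal, ingest): rehearsal contains ingest ✓
(rehearsal, lunch): rehearsal contains lunch ✓
Count: 5.

5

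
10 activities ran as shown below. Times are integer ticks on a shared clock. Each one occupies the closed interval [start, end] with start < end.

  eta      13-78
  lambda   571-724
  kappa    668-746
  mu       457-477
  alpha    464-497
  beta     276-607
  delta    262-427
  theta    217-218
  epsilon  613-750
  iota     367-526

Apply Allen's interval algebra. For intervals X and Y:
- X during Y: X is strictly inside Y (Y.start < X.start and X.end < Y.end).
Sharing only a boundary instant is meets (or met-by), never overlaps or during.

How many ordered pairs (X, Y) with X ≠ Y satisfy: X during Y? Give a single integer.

6

Checking all 90 ordered pairs for relation 'during'; matching pairs in alphabetical order:
(alpha, beta): alpha during beta ✓
(alpha, iota): alpha during iota ✓
(iota, beta): iota during beta ✓
(kappa, epsilon): kappa during epsilon ✓
(mu, beta): mu during beta ✓
(mu, iota): mu during iota ✓
Count: 6.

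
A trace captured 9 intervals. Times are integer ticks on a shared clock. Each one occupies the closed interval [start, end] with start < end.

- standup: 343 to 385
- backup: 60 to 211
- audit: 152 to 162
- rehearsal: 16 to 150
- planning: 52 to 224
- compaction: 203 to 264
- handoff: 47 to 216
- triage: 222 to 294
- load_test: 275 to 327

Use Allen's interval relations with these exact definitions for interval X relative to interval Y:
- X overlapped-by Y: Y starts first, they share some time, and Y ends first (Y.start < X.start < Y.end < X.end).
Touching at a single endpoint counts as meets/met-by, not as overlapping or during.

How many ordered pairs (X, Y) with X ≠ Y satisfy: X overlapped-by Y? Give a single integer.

Checking all 72 ordered pairs for relation 'overlapped-by'; matching pairs in alphabetical order:
(backup, rehearsal): backup overlapped-by rehearsal ✓
(compaction, backup): compaction overlapped-by backup ✓
(compaction, handoff): compaction overlapped-by handoff ✓
(compaction, planning): compaction overlapped-by planning ✓
(handoff, rehearsal): handoff overlapped-by rehearsal ✓
(load_test, triage): load_test overlapped-by triage ✓
(planning, handoff): planning overlapped-by handoff ✓
(planning, rehearsal): planning overlapped-by rehearsal ✓
(triage, compaction): triage overlapped-by compaction ✓
(triage, planning): triage overlapped-by planning ✓
Count: 10.

10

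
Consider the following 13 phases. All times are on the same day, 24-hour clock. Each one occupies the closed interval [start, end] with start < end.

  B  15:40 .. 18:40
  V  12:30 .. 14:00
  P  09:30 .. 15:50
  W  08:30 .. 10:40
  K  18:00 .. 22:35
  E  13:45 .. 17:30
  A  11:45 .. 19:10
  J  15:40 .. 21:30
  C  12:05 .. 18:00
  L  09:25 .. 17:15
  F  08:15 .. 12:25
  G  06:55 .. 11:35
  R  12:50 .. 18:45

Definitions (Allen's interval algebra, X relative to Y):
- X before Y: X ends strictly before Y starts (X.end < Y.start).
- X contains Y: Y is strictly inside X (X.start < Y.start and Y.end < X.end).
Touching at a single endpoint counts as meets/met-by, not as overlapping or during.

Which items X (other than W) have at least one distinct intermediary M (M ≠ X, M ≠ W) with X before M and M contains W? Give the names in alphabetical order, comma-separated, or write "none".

none

Target W = [08:30, 10:40].
Intermediaries M with M contains W: F, G.
Via F — items with X before F: none.
Via G — items with X before G: none.
Union: none.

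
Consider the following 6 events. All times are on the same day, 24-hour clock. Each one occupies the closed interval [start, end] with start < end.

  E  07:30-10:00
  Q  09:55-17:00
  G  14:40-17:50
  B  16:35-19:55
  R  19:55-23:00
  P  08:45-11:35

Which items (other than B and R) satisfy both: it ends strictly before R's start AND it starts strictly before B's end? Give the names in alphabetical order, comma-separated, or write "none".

Conditions: its end is strictly before R's start (X.end < 19:55) AND its start is strictly before B's end (X.start < 19:55).
E: end 10:00 < 19:55? ✓; start 07:30 < 19:55? ✓ → yes.
G: end 17:50 < 19:55? ✓; start 14:40 < 19:55? ✓ → yes.
P: end 11:35 < 19:55? ✓; start 08:45 < 19:55? ✓ → yes.
Q: end 17:00 < 19:55? ✓; start 09:55 < 19:55? ✓ → yes.
Result: E, G, P, Q.

E, G, P, Q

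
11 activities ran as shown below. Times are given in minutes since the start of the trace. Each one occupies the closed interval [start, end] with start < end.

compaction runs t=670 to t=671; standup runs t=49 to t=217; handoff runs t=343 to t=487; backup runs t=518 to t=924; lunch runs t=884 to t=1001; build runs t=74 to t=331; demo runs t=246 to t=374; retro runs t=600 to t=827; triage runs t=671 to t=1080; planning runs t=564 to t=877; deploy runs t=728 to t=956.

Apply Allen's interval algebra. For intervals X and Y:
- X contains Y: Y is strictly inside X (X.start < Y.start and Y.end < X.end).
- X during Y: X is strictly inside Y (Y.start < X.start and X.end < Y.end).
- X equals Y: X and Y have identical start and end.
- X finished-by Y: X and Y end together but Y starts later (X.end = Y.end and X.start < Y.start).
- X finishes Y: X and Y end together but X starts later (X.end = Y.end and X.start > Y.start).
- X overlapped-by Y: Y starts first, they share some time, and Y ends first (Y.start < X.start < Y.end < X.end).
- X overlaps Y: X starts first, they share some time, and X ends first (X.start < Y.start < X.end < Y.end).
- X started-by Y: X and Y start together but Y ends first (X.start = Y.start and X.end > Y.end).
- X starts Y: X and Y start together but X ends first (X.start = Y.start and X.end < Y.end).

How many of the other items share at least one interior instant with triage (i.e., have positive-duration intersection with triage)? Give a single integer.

Target triage = [t=671, t=1080].
backup [t=518, t=924] → overlaps → counts.
build [t=74, t=331] → before → no.
compaction [t=670, t=671] → meets → no.
demo [t=246, t=374] → before → no.
deploy [t=728, t=956] → during → counts.
handoff [t=343, t=487] → before → no.
lunch [t=884, t=1001] → during → counts.
planning [t=564, t=877] → overlaps → counts.
retro [t=600, t=827] → overlaps → counts.
standup [t=49, t=217] → before → no.
Total: 5.

5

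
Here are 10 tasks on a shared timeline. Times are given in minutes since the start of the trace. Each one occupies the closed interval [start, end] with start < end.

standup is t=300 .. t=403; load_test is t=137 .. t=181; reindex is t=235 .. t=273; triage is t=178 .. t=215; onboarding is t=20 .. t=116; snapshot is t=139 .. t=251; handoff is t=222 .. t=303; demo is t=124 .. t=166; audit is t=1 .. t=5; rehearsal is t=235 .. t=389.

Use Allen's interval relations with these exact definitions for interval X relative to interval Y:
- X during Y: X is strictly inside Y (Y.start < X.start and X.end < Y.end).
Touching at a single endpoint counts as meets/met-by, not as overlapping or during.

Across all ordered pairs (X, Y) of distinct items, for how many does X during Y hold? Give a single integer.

Checking all 90 ordered pairs for relation 'during'; matching pairs in alphabetical order:
(reindex, handoff): reindex during handoff ✓
(triage, snapshot): triage during snapshot ✓
Count: 2.

2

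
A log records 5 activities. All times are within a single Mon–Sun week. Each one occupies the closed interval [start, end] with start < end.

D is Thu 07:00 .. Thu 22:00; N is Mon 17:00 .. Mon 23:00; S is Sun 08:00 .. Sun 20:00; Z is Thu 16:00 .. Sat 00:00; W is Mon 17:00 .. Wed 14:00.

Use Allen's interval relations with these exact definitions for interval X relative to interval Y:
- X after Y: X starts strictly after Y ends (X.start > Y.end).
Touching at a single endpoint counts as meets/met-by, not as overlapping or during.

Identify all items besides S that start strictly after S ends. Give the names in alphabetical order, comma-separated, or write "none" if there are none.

none

Target S = [Sun 08:00, Sun 20:00].
D [Thu 07:00, Thu 22:00] → before → no.
N [Mon 17:00, Mon 23:00] → before → no.
W [Mon 17:00, Wed 14:00] → before → no.
Z [Thu 16:00, Sat 00:00] → before → no.
Result: none.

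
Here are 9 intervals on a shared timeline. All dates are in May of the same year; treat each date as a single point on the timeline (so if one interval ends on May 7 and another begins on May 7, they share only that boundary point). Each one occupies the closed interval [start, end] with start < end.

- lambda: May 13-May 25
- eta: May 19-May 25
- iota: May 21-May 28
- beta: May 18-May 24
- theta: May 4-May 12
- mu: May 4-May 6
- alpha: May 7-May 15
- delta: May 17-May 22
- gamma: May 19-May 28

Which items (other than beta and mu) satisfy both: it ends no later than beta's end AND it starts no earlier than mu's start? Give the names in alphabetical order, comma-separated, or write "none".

Conditions: its end is no later than beta's end (X.end <= May 24) AND its start is no earlier than mu's start (X.start >= May 4).
alpha: end May 15 <= May 24? ✓; start May 7 >= May 4? ✓ → yes.
delta: end May 22 <= May 24? ✓; start May 17 >= May 4? ✓ → yes.
eta: end May 25 <= May 24? ✗; start May 19 >= May 4? ✓ → no.
gamma: end May 28 <= May 24? ✗; start May 19 >= May 4? ✓ → no.
iota: end May 28 <= May 24? ✗; start May 21 >= May 4? ✓ → no.
lambda: end May 25 <= May 24? ✗; start May 13 >= May 4? ✓ → no.
theta: end May 12 <= May 24? ✓; start May 4 >= May 4? ✓ → yes.
Result: alpha, delta, theta.

alpha, delta, theta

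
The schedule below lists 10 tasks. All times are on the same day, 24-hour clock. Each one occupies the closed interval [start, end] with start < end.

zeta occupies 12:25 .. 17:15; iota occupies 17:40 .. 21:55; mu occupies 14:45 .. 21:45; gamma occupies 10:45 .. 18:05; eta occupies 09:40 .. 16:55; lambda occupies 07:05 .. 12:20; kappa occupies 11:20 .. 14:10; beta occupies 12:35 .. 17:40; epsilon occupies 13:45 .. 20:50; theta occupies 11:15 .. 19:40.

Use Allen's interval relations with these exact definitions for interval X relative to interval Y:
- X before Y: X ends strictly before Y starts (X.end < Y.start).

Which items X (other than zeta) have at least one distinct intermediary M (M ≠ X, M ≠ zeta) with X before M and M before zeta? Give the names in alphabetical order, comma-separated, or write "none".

Target zeta = [12:25, 17:15].
Intermediaries M with M before zeta: lambda.
Via lambda — items with X before lambda: none.
Union: none.

none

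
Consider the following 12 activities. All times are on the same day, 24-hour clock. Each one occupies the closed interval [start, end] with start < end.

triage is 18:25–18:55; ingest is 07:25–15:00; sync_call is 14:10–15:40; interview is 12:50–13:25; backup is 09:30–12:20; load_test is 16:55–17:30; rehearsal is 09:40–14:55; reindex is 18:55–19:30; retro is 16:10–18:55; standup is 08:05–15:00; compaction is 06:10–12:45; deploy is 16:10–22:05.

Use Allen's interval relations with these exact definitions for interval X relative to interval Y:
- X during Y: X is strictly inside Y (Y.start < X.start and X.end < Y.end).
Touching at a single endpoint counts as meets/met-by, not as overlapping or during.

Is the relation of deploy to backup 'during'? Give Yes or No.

No

deploy = [16:10, 22:05], backup = [09:30, 12:20].
Actual relation of deploy to backup: after.
Asked whether 'during' holds → No.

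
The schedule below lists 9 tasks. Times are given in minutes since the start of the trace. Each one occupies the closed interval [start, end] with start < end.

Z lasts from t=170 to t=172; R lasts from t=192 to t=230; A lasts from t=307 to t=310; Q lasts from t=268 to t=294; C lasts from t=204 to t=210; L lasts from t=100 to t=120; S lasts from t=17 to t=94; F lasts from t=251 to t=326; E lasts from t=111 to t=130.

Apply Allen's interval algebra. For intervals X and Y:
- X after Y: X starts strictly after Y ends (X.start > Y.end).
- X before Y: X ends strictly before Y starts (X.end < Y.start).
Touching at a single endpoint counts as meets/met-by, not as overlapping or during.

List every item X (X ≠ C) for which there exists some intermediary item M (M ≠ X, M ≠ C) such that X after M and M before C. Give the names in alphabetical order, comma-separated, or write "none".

A, E, F, L, Q, R, Z

Target C = [t=204, t=210].
Intermediaries M with M before C: E, L, S, Z.
Via E — items with X after E: A, F, Q, R, Z.
Via L — items with X after L: A, F, Q, R, Z.
Via S — items with X after S: A, E, F, L, Q, R, Z.
Via Z — items with X after Z: A, F, Q, R.
Union: A, E, F, L, Q, R, Z.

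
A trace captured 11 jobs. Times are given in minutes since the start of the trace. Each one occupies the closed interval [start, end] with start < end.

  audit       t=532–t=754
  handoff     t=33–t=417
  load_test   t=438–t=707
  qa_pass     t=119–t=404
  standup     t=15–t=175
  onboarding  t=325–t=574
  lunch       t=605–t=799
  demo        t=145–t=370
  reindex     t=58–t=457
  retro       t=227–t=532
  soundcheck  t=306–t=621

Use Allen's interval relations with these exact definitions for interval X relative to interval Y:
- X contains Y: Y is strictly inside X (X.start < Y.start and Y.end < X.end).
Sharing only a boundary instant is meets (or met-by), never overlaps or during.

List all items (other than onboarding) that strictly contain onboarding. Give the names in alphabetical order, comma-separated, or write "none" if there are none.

Target onboarding = [t=325, t=574].
audit [t=532, t=754] → overlapped-by → no.
demo [t=145, t=370] → overlaps → no.
handoff [t=33, t=417] → overlaps → no.
load_test [t=438, t=707] → overlapped-by → no.
lunch [t=605, t=799] → after → no.
qa_pass [t=119, t=404] → overlaps → no.
reindex [t=58, t=457] → overlaps → no.
retro [t=227, t=532] → overlaps → no.
soundcheck [t=306, t=621] → contains → yes.
standup [t=15, t=175] → before → no.
Result: soundcheck.

soundcheck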